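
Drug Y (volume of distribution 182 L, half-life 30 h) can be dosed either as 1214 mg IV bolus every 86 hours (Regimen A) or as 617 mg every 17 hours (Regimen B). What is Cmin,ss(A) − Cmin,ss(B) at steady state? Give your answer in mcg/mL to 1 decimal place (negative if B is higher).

-6.0 mcg/mL

Regimen A: f = (1/2)^(86/30) ≈ 0.1371; Cmin,ss = (1214/182)·f/(1−f) ≈ 1.060 mcg/mL.
Regimen B: f = (1/2)^(17/30) ≈ 0.6752; Cmin,ss = (617/182)·f/(1−f) ≈ 7.047 mcg/mL.
Difference ≈ 1.060 − 7.047 ≈ -5.987 mcg/mL.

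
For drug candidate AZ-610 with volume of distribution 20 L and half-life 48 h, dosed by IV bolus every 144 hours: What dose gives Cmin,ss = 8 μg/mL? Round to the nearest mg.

τ/t½ = 144/48 ≈ 3, so f = (1/2)^(144/48) ≈ 0.125000.
Cmin,ss = (D/Vd)·f/(1−f), so D = Cmin,ss·Vd·(1−f)/f.
D = 8 × 20 × (1−f)/f ≈ 8 × 20 × 7.00000 ≈ 1120.00 mg.

1120 mg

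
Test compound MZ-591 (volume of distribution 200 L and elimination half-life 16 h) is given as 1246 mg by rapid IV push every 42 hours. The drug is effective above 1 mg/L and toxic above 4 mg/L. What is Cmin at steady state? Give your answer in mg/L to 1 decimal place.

1.2 mg/L

k = ln2/t½ = ln2/16 ≈ 0.043322 h⁻¹; fraction remaining f = e^(−kτ) = e^(−0.043322×42) ≈ 0.1621.
Accumulation ratio R = 1/(1 − f) ≈ 1/0.8379 ≈ 1.1935.
Single-dose peak C₀ = D/Vd = 1246/200 ≈ 6.230 mg/L.
Cmax,ss = C₀/(1 − f) ≈ 6.230/0.8379 ≈ 7.435 mg/L.
Steady-state trough Cmin,ss = Cmax,ss·f ≈ 7.435 × 0.1621 ≈ 1.205 mg/L.
Trough 1.2 mg/L vs MEC 1 mg/L: adequate.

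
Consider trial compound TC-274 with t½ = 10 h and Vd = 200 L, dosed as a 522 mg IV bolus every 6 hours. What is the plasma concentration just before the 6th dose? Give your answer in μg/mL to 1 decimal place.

f = (1/2)^(τ/t½) = (1/2)^(6/10) ≈ 0.6598.
C₀ = D/Vd = 522/200 ≈ 2.610 μg/mL.
Before the 6th dose, 5 doses have been given. Superposition: Cmin = C₀·(f + f² + … + f^5).
≈ 2.610 × (0.6598 + 0.4353 + 0.2872 + 0.1895 + 0.1250) ≈ 2.610 × 1.6968 ≈ 4.429 μg/mL.

4.4 μg/mL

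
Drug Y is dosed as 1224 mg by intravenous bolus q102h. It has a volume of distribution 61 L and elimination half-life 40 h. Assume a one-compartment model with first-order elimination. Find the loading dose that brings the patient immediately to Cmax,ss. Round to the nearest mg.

1476 mg

f = (1/2)^(102/40) ≈ 0.170755; accumulation ratio R = 1/(1−f) ≈ 1.20592.
Loading dose to hit Cmax,ss on first dose: D_load = D_maint·R ≈ 1224 × 1.20592 ≈ 1476.05 mg.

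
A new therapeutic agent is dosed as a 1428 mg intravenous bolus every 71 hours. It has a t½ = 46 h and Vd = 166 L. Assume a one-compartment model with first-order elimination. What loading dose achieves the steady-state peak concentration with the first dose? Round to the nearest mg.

f = (1/2)^(71/46) ≈ 0.343057; accumulation ratio R = 1/(1−f) ≈ 1.52220.
Loading dose to hit Cmax,ss on first dose: D_load = D_maint·R ≈ 1428 × 1.52220 ≈ 2173.70 mg.

2174 mg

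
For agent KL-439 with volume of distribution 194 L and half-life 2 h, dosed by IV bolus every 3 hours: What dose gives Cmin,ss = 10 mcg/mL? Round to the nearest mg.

3547 mg

τ/t½ = 3/2 ≈ 1.5, so f = (1/2)^(3/2) ≈ 0.353553.
Cmin,ss = (D/Vd)·f/(1−f), so D = Cmin,ss·Vd·(1−f)/f.
D = 10 × 194 × (1−f)/f ≈ 10 × 194 × 1.82843 ≈ 3547.15 mg.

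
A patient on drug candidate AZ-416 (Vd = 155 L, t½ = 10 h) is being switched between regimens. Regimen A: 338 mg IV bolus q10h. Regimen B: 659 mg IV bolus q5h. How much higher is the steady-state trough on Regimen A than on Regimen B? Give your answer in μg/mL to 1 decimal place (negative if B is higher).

-8.1 μg/mL

Regimen A: f = (1/2)^(10/10) ≈ 0.5000; Cmin,ss = (338/155)·f/(1−f) ≈ 2.181 μg/mL.
Regimen B: f = (1/2)^(5/10) ≈ 0.7071; Cmin,ss = (659/155)·f/(1−f) ≈ 10.264 μg/mL.
Difference ≈ 2.181 − 10.264 ≈ -8.083 μg/mL.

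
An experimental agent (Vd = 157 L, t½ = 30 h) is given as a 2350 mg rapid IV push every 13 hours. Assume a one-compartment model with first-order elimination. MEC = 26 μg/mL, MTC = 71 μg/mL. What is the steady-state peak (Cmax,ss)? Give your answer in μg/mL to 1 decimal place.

τ/t½ = 13/30 ≈ 0.43333, so fraction remaining f = (1/2)^(13/30) ≈ 0.7405.
Accumulation ratio R = 1/(1 − f) ≈ 1/0.2595 ≈ 3.8536.
Each bolus raises the concentration by D/Vd = 2350/157 ≈ 14.968 μg/mL.
Steady-state peak Cmax,ss = C₀·R ≈ 14.968 × 3.8536 ≈ 57.681 μg/mL.
Peak 57.7 μg/mL vs MTC 71 μg/mL: below toxic threshold.

57.7 μg/mL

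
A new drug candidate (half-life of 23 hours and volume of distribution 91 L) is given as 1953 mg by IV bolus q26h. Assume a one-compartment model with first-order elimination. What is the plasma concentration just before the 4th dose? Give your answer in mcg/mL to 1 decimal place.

f = (1/2)^(τ/t½) = (1/2)^(26/23) ≈ 0.4568.
C₀ = D/Vd = 1953/91 ≈ 21.462 mcg/mL.
Before the 4th dose, 3 doses have been given. Superposition: Cmin = C₀·(f + f² + … + f^3).
≈ 21.462 × (0.4568 + 0.2087 + 0.0953) ≈ 21.462 × 0.7608 ≈ 16.328 mcg/mL.

16.3 mcg/mL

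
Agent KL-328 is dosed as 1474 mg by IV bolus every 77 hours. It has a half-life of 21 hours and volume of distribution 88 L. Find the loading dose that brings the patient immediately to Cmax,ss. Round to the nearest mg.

1600 mg

f = (1/2)^(77/21) ≈ 0.078745; accumulation ratio R = 1/(1−f) ≈ 1.08548.
Loading dose to hit Cmax,ss on first dose: D_load = D_maint·R ≈ 1474 × 1.08548 ≈ 1600.00 mg.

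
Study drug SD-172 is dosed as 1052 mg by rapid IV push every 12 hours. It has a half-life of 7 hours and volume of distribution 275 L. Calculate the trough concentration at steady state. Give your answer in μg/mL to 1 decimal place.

k = ln2/t½ = ln2/7 ≈ 0.099021 h⁻¹; fraction remaining f = e^(−kτ) = e^(−0.099021×12) ≈ 0.3048.
Accumulation ratio R = 1/(1 − f) ≈ 1/0.6952 ≈ 1.4384.
Each bolus raises the concentration by D/Vd = 1052/275 ≈ 3.825 μg/mL.
Steady-state peak Cmax,ss = C₀·R ≈ 3.825 × 1.4384 ≈ 5.502 μg/mL.
Steady-state trough Cmin,ss = Cmax,ss·f ≈ 5.502 × 0.3048 ≈ 1.677 μg/mL.

1.7 μg/mL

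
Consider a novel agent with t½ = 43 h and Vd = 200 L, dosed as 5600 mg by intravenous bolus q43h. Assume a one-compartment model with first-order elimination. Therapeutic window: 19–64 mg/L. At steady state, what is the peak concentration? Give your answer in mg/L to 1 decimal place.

56.0 mg/L

The dosing interval is 1 half-life, so f = 2^(−1) = 0.5.
At steady state, R = 1/(1 − 0.5) = 2/1.
Single-dose peak C₀ = D/Vd = 5600/200 = 28 mg/L.
Steady-state peak Cmax,ss = C₀·R = 28 × 2/1 ≈ 56.000 mg/L.
Peak 56.0 mg/L vs MTC 64 mg/L: below toxic threshold.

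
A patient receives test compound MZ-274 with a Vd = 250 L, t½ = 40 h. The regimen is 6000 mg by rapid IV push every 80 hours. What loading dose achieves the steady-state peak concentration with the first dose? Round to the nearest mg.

8000 mg

f = (1/2)^(80/40) ≈ 0.250000; accumulation ratio R = 1/(1−f) ≈ 1.33333.
Loading dose to hit Cmax,ss on first dose: D_load = D_maint·R ≈ 6000 × 1.33333 ≈ 7999.98 mg.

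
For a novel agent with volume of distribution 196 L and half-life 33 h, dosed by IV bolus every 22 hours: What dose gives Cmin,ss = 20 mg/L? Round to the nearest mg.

τ/t½ = 22/33 ≈ 0.66667, so f = (1/2)^(22/33) ≈ 0.629961.
Cmin,ss = (D/Vd)·f/(1−f), so D = Cmin,ss·Vd·(1−f)/f.
D = 20 × 196 × (1−f)/f ≈ 20 × 196 × 0.58740 ≈ 2302.61 mg.

2303 mg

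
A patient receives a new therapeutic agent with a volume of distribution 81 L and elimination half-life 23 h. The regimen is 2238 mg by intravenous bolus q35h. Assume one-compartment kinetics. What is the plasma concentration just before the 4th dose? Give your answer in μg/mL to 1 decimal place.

f = (1/2)^(τ/t½) = (1/2)^(35/23) ≈ 0.3483.
C₀ = D/Vd = 2238/81 ≈ 27.630 μg/mL.
Before the 4th dose, 3 doses have been given. Superposition: Cmin = C₀·(f + f² + … + f^3).
≈ 27.630 × (0.3483 + 0.1213 + 0.0423) ≈ 27.630 × 0.5119 ≈ 14.144 μg/mL.

14.1 μg/mL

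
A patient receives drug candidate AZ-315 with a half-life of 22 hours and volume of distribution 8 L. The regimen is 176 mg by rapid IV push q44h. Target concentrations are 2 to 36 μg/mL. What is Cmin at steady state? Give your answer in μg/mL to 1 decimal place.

7.3 μg/mL

The dosing interval is 2 half-lives, so f = 2^(−2) = 0.25.
Accumulation ratio R = 1/(1 − f) = 1/0.75 = 4/3.
Single-dose peak C₀ = D/Vd = 176/8 = 22 μg/mL.
Steady-state peak Cmax,ss = C₀·R = 22 × 4/3 ≈ 29.333 μg/mL.
Steady-state trough Cmin,ss = Cmax,ss·f ≈ 29.333 × 0.25 ≈ 7.333 μg/mL.
Trough 7.3 μg/mL vs MEC 2 μg/mL: adequate.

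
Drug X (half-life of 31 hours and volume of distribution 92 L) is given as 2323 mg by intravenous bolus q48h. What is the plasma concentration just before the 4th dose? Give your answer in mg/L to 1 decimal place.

12.6 mg/L

f = (1/2)^(τ/t½) = (1/2)^(48/31) ≈ 0.3419.
C₀ = D/Vd = 2323/92 ≈ 25.250 mg/L.
Before the 4th dose, 3 doses have been given. Superposition: Cmin = C₀·(f + f² + … + f^3).
≈ 25.250 × (0.3419 + 0.1169 + 0.0400) ≈ 25.250 × 0.4988 ≈ 12.595 mg/L.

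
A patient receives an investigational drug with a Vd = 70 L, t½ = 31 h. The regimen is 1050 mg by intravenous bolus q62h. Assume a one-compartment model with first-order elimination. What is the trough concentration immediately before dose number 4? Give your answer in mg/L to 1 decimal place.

4.9 mg/L

f = (1/2)^(τ/t½) = (1/2)^(62/31) ≈ 0.2500.
C₀ = D/Vd = 1050/70 ≈ 15.000 mg/L.
Before the 4th dose, 3 doses have been given. Superposition: Cmin = C₀·(f + f² + … + f^3).
≈ 15.000 × (0.2500 + 0.0625 + 0.0156) ≈ 15.000 × 0.3281 ≈ 4.921 mg/L.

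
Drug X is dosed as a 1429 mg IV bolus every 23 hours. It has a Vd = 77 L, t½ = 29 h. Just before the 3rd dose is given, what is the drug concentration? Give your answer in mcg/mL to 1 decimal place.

f = (1/2)^(τ/t½) = (1/2)^(23/29) ≈ 0.5771.
C₀ = D/Vd = 1429/77 ≈ 18.558 mcg/mL.
Before the 3rd dose, 2 doses have been given. Superposition: Cmin = C₀·(f + f²).
≈ 18.558 × (0.5771 + 0.3330) ≈ 18.558 × 0.9101 ≈ 16.890 mcg/mL.

16.9 mcg/mL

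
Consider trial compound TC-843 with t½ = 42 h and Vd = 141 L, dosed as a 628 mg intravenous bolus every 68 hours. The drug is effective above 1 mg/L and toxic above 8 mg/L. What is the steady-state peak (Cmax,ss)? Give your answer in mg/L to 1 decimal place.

6.6 mg/L

τ/t½ = 68/42 ≈ 1.619, so fraction remaining f = (1/2)^(68/42) ≈ 0.3256.
Accumulation ratio R = 1/(1 − f) ≈ 1/0.6744 ≈ 1.4828.
Single-dose peak C₀ = D/Vd = 628/141 ≈ 4.454 mg/L.
Steady-state peak Cmax,ss = C₀·R ≈ 4.454 × 1.4828 ≈ 6.604 mg/L.
Peak 6.6 mg/L vs MTC 8 mg/L: below toxic threshold.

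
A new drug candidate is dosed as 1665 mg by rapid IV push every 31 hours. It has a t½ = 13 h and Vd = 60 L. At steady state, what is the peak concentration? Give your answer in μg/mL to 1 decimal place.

Over one 31-h interval, 31/13 ≈ 2.3846 half-lives elapse, leaving f ≈ 0.1915 of each dose.
At steady state, accumulation factor R = 1/(1 − e^(−kτ)) ≈ 1.2369.
Single-dose peak C₀ = D/Vd = 1665/60 ≈ 27.750 μg/mL.
Steady-state peak Cmax,ss = C₀·R ≈ 27.750 × 1.2369 ≈ 34.324 μg/mL.

34.3 μg/mL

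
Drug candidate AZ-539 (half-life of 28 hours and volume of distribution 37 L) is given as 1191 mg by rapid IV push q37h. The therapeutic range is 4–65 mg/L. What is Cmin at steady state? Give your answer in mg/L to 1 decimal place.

21.5 mg/L

τ/t½ = 37/28 ≈ 1.3214, so fraction remaining f = (1/2)^(37/28) ≈ 0.4001.
Single-dose peak C₀ = D/Vd = 1191/37 ≈ 32.189 mg/L.
Steady-state trough Cmin,ss = C₀·f/(1−f) ≈ 32.189 × 0.4001/0.5999 ≈ 21.468 mg/L.
Trough 21.5 mg/L vs MEC 4 mg/L: adequate.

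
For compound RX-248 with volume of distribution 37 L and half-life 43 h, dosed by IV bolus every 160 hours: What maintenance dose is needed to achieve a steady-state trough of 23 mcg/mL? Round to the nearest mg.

10370 mg

τ/t½ = 160/43 ≈ 3.7209, so f = (1/2)^(160/43) ≈ 0.075838.
Cmin,ss = (D/Vd)·f/(1−f), so D = Cmin,ss·Vd·(1−f)/f.
D = 23 × 37 × (1−f)/f ≈ 23 × 37 × 12.18600 ≈ 10370.29 mg.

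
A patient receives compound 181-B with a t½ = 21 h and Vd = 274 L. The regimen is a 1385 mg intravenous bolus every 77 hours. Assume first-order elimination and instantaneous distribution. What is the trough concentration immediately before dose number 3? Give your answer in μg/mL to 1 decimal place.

f = (1/2)^(τ/t½) = (1/2)^(77/21) ≈ 0.0787.
C₀ = D/Vd = 1385/274 ≈ 5.055 μg/mL.
Before the 3rd dose, 2 doses have been given. Superposition: Cmin = C₀·(f + f²).
≈ 5.055 × (0.0787 + 0.0062) ≈ 5.055 × 0.0849 ≈ 0.429 μg/mL.

0.4 μg/mL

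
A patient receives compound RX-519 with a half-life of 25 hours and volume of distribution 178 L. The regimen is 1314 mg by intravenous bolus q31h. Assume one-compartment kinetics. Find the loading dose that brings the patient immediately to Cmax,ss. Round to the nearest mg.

f = (1/2)^(31/25) ≈ 0.423373; accumulation ratio R = 1/(1−f) ≈ 1.73422.
Loading dose to hit Cmax,ss on first dose: D_load = D_maint·R ≈ 1314 × 1.73422 ≈ 2278.77 mg.

2279 mg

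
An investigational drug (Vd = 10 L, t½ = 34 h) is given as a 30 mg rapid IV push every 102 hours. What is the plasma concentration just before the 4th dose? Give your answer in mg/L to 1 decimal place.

0.4 mg/L

f = (1/2)^(τ/t½) = (1/2)^(102/34) ≈ 0.1250.
C₀ = D/Vd = 30/10 ≈ 3.000 mg/L.
Before the 4th dose, 3 doses have been given. Superposition: Cmin = C₀·(f + f² + … + f^3).
≈ 3.000 × (0.1250 + 0.0156 + 0.0020) ≈ 3.000 × 0.1426 ≈ 0.428 mg/L.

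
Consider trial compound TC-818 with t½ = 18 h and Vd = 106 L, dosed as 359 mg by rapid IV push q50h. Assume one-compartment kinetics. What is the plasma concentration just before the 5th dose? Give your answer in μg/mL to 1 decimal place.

0.6 μg/mL

f = (1/2)^(τ/t½) = (1/2)^(50/18) ≈ 0.1458.
C₀ = D/Vd = 359/106 ≈ 3.387 μg/mL.
Before the 5th dose, 4 doses have been given. Superposition: Cmin = C₀·(f + f² + … + f^4).
≈ 3.387 × (0.1458 + 0.0213 + 0.0031 + 0.0005) ≈ 3.387 × 0.1707 ≈ 0.578 μg/mL.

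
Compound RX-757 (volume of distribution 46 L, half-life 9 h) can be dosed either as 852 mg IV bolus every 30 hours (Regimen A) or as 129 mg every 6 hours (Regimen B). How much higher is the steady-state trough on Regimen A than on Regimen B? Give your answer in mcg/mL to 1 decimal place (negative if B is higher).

Regimen A: f = (1/2)^(30/9) ≈ 0.0992; Cmin,ss = (852/46)·f/(1−f) ≈ 2.040 mcg/mL.
Regimen B: f = (1/2)^(6/9) ≈ 0.6300; Cmin,ss = (129/46)·f/(1−f) ≈ 4.775 mcg/mL.
Difference ≈ 2.040 − 4.775 ≈ -2.735 mcg/mL.

-2.7 mcg/mL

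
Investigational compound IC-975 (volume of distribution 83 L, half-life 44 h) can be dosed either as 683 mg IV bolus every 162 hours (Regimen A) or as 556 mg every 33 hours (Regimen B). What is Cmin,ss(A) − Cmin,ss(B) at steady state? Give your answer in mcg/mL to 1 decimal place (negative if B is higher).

-9.1 mcg/mL

Regimen A: f = (1/2)^(162/44) ≈ 0.0779; Cmin,ss = (683/83)·f/(1−f) ≈ 0.695 mcg/mL.
Regimen B: f = (1/2)^(33/44) ≈ 0.5946; Cmin,ss = (556/83)·f/(1−f) ≈ 9.825 mcg/mL.
Difference ≈ 0.695 − 9.825 ≈ -9.130 mcg/mL.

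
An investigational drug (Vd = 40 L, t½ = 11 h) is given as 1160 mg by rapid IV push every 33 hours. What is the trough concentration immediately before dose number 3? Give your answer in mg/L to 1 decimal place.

f = (1/2)^(τ/t½) = (1/2)^(33/11) ≈ 0.1250.
C₀ = D/Vd = 1160/40 ≈ 29.000 mg/L.
Before the 3rd dose, 2 doses have been given. Superposition: Cmin = C₀·(f + f²).
≈ 29.000 × (0.1250 + 0.0156) ≈ 29.000 × 0.1406 ≈ 4.077 mg/L.

4.1 mg/L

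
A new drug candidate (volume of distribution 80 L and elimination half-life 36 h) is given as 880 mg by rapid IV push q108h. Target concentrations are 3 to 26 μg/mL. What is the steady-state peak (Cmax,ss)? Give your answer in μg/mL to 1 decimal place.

τ = 108 h = 3 half-lives, so f = (1/2)^3 = 0.125.
Accumulation ratio R = 1/(1 − f) = 1/0.875 = 8/7.
Single-dose peak C₀ = D/Vd = 880/80 = 11 μg/mL.
Steady-state peak Cmax,ss = C₀·R = 11 × 8/7 ≈ 12.571 μg/mL.
Peak 12.6 μg/mL vs MTC 26 μg/mL: below toxic threshold.

12.6 μg/mL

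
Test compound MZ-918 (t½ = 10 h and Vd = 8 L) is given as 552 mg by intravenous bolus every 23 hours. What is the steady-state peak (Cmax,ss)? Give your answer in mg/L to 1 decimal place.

86.6 mg/L

τ/t½ = 23/10 ≈ 2.3, so fraction remaining f = (1/2)^(23/10) ≈ 0.2031.
At steady state, accumulation factor R = 1/(1 − e^(−kτ)) ≈ 1.2549.
Each bolus raises the concentration by D/Vd = 552/8 ≈ 69.000 mg/L.
Steady-state peak Cmax,ss = C₀·R ≈ 69.000 × 1.2549 ≈ 86.588 mg/L.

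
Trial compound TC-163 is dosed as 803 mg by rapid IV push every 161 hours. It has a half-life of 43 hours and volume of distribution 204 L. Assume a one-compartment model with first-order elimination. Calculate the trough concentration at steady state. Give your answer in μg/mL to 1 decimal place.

Over one 161-h interval, 161/43 ≈ 3.7442 half-lives elapse, leaving f ≈ 0.0746 of each dose.
Single-dose peak C₀ = D/Vd = 803/204 ≈ 3.936 μg/mL.
Steady-state trough Cmin,ss = C₀·f/(1−f) ≈ 3.936 × 0.0746/0.9254 ≈ 0.317 μg/mL.

0.3 μg/mL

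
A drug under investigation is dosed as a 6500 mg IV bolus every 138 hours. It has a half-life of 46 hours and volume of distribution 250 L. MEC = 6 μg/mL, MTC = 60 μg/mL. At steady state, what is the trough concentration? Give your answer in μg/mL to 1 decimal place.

3.7 μg/mL

The dosing interval is 3 half-lives, so f = 2^(−3) = 0.125.
Accumulation ratio R = 1/(1 − f) = 1/0.875 = 8/7.
Single-dose peak C₀ = D/Vd = 6500/250 = 26 μg/mL.
Steady-state peak Cmax,ss = C₀·R = 26 × 8/7 ≈ 29.714 μg/mL.
Steady-state trough Cmin,ss = Cmax,ss·f ≈ 29.714 × 0.125 ≈ 3.714 μg/mL.
Trough 3.7 μg/mL vs MEC 6 μg/mL: subtherapeutic.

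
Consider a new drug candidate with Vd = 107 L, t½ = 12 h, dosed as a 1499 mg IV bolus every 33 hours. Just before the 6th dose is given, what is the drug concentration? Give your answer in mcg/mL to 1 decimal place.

2.4 mcg/mL

f = (1/2)^(τ/t½) = (1/2)^(33/12) ≈ 0.1487.
C₀ = D/Vd = 1499/107 ≈ 14.009 mcg/mL.
Before the 6th dose, 5 doses have been given. Superposition: Cmin = C₀·(f + f² + … + f^5).
≈ 14.009 × (0.1487 + 0.0221 + 0.0033 + 0.0005 + 0.0001) ≈ 14.009 × 0.1747 ≈ 2.447 mcg/mL.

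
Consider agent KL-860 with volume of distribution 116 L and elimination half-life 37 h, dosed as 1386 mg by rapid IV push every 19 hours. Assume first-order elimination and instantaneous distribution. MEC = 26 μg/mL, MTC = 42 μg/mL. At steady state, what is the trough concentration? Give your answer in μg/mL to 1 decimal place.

Over one 19-h interval, 19/37 ≈ 0.51351 half-lives elapse, leaving f ≈ 0.7005 of each dose.
Single-dose peak C₀ = D/Vd = 1386/116 ≈ 11.948 μg/mL.
Steady-state trough Cmin,ss = C₀·f/(1−f) ≈ 11.948 × 0.7005/0.2995 ≈ 27.945 μg/mL.
Trough 27.9 μg/mL vs MEC 26 μg/mL: adequate.

27.9 μg/mL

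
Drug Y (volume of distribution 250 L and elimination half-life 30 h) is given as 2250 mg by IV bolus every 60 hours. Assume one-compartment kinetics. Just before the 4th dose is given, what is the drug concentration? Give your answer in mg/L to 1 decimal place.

f = (1/2)^(τ/t½) = (1/2)^(60/30) ≈ 0.2500.
C₀ = D/Vd = 2250/250 ≈ 9.000 mg/L.
Before the 4th dose, 3 doses have been given. Superposition: Cmin = C₀·(f + f² + … + f^3).
≈ 9.000 × (0.2500 + 0.0625 + 0.0156) ≈ 9.000 × 0.3281 ≈ 2.953 mg/L.

3.0 mg/L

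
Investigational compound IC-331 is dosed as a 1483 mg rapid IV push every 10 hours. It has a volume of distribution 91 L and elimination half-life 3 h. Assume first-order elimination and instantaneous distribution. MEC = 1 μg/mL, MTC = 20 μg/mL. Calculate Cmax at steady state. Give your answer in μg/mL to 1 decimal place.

k = ln2/t½ = ln2/3 ≈ 0.231049 h⁻¹; fraction remaining f = e^(−kτ) = e^(−0.231049×10) ≈ 0.0992.
At steady state, accumulation factor R = 1/(1 − e^(−kτ)) ≈ 1.1101.
Single-dose peak C₀ = D/Vd = 1483/91 ≈ 16.297 μg/mL.
Steady-state peak Cmax,ss = C₀·R ≈ 16.297 × 1.1101 ≈ 18.091 μg/mL.
Peak 18.1 μg/mL vs MTC 20 μg/mL: below toxic threshold.

18.1 μg/mL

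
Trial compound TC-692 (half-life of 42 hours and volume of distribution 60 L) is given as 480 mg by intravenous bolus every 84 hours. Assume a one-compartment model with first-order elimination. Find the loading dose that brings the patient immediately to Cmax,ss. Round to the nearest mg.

f = (1/2)^(84/42) ≈ 0.250000; accumulation ratio R = 1/(1−f) ≈ 1.33333.
Loading dose to hit Cmax,ss on first dose: D_load = D_maint·R ≈ 480 × 1.33333 ≈ 640.00 mg.

640 mg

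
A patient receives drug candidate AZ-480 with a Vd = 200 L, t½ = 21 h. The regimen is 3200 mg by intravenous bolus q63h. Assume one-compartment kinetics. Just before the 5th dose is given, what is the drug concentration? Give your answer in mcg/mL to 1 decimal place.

2.3 mcg/mL

f = (1/2)^(τ/t½) = (1/2)^(63/21) ≈ 0.1250.
C₀ = D/Vd = 3200/200 ≈ 16.000 mcg/mL.
Before the 5th dose, 4 doses have been given. Superposition: Cmin = C₀·(f + f² + … + f^4).
≈ 16.000 × (0.1250 + 0.0156 + 0.0020 + 0.0002) ≈ 16.000 × 0.1428 ≈ 2.285 mcg/mL.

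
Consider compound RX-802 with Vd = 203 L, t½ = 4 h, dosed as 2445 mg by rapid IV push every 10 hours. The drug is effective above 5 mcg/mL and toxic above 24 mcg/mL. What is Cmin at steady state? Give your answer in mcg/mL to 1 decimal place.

2.6 mcg/mL

Over one 10-h interval, 10/4 ≈ 2.5 half-lives elapse, leaving f ≈ 0.1768 of each dose.
Each bolus raises the concentration by D/Vd = 2445/203 ≈ 12.044 mcg/mL.
Steady-state trough Cmin,ss = C₀·f/(1−f) ≈ 12.044 × 0.1768/0.8232 ≈ 2.587 mcg/mL.
Trough 2.6 mcg/mL vs MEC 5 mcg/mL: subtherapeutic.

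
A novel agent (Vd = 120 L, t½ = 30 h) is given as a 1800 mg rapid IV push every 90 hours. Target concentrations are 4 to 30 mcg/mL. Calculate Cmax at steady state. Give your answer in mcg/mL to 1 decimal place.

17.1 mcg/mL

τ = 90 h = 3 half-lives, so f = (1/2)^3 = 0.125.
At steady state, R = 1/(1 − 0.125) = 8/7.
Single-dose peak C₀ = D/Vd = 1800/120 = 15 mcg/mL.
Steady-state peak Cmax,ss = C₀·R = 15 × 8/7 ≈ 17.143 mcg/mL.
Peak 17.1 mcg/mL vs MTC 30 mcg/mL: below toxic threshold.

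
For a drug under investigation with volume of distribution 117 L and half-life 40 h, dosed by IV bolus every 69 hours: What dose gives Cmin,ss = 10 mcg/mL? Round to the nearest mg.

2698 mg

τ/t½ = 69/40 ≈ 1.725, so f = (1/2)^(69/40) ≈ 0.302499.
Cmin,ss = (D/Vd)·f/(1−f), so D = Cmin,ss·Vd·(1−f)/f.
D = 10 × 117 × (1−f)/f ≈ 10 × 117 × 2.30580 ≈ 2697.79 mg.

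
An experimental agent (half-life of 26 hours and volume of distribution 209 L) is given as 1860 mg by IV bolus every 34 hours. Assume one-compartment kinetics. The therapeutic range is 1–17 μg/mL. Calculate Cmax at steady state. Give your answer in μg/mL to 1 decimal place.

14.9 μg/mL

k = ln2/t½ = ln2/26 ≈ 0.026660 h⁻¹; fraction remaining f = e^(−kτ) = e^(−0.026660×34) ≈ 0.4040.
Accumulation ratio R = 1/(1 − f) ≈ 1/0.5960 ≈ 1.6779.
Each bolus raises the concentration by D/Vd = 1860/209 ≈ 8.900 μg/mL.
Cmax,ss = C₀/(1 − f) ≈ 8.900/0.5960 ≈ 14.933 μg/mL.
Peak 14.9 μg/mL vs MTC 17 μg/mL: below toxic threshold.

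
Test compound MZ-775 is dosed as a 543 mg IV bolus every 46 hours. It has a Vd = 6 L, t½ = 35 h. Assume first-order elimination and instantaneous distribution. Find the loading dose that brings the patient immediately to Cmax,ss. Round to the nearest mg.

908 mg

f = (1/2)^(46/35) ≈ 0.402125; accumulation ratio R = 1/(1−f) ≈ 1.67259.
Loading dose to hit Cmax,ss on first dose: D_load = D_maint·R ≈ 543 × 1.67259 ≈ 908.22 mg.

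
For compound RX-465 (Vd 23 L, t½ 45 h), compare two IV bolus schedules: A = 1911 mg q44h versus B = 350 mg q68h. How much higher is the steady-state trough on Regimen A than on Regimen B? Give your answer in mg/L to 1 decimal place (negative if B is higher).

77.5 mg/L

Regimen A: f = (1/2)^(44/45) ≈ 0.5078; Cmin,ss = (1911/23)·f/(1−f) ≈ 85.720 mg/L.
Regimen B: f = (1/2)^(68/45) ≈ 0.3508; Cmin,ss = (350/23)·f/(1−f) ≈ 8.223 mg/L.
Difference ≈ 85.720 − 8.223 ≈ 77.497 mg/L.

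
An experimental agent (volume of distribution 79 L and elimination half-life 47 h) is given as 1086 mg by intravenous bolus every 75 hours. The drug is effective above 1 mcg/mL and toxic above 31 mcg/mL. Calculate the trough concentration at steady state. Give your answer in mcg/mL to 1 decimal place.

6.8 mcg/mL

Over one 75-h interval, 75/47 ≈ 1.5957 half-lives elapse, leaving f ≈ 0.3309 of each dose.
Each bolus raises the concentration by D/Vd = 1086/79 ≈ 13.747 mcg/mL.
Steady-state trough Cmin,ss = C₀·f/(1−f) ≈ 13.747 × 0.3309/0.6691 ≈ 6.799 mcg/mL.
Trough 6.8 mcg/mL vs MEC 1 mcg/mL: adequate.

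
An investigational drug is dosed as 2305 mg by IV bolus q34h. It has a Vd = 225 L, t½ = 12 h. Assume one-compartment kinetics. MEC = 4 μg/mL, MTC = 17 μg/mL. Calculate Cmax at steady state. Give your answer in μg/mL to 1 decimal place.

τ/t½ = 34/12 ≈ 2.8333, so fraction remaining f = (1/2)^(34/12) ≈ 0.1403.
At steady state, accumulation factor R = 1/(1 − e^(−kτ)) ≈ 1.1632.
Single-dose peak C₀ = D/Vd = 2305/225 ≈ 10.244 μg/mL.
Steady-state peak Cmax,ss = C₀·R ≈ 10.244 × 1.1632 ≈ 11.916 μg/mL.
Peak 11.9 μg/mL vs MTC 17 μg/mL: below toxic threshold.

11.9 μg/mL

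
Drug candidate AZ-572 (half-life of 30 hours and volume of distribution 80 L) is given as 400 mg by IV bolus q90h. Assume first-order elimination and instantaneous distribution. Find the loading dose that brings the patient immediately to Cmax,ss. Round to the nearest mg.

f = (1/2)^(90/30) ≈ 0.125000; accumulation ratio R = 1/(1−f) ≈ 1.14286.
Loading dose to hit Cmax,ss on first dose: D_load = D_maint·R ≈ 400 × 1.14286 ≈ 457.14 mg.

457 mg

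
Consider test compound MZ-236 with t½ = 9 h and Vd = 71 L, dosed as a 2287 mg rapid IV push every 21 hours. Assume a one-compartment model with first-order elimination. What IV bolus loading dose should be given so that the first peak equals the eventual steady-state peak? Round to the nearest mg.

f = (1/2)^(21/9) ≈ 0.198425; accumulation ratio R = 1/(1−f) ≈ 1.24754.
Loading dose to hit Cmax,ss on first dose: D_load = D_maint·R ≈ 2287 × 1.24754 ≈ 2853.12 mg.

2853 mg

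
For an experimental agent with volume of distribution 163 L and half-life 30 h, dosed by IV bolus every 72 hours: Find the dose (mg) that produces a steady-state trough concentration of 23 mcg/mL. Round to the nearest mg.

τ/t½ = 72/30 ≈ 2.4, so f = (1/2)^(72/30) ≈ 0.189465.
Cmin,ss = (D/Vd)·f/(1−f), so D = Cmin,ss·Vd·(1−f)/f.
D = 23 × 163 × (1−f)/f ≈ 23 × 163 × 4.27802 ≈ 16038.30 mg.

16038 mg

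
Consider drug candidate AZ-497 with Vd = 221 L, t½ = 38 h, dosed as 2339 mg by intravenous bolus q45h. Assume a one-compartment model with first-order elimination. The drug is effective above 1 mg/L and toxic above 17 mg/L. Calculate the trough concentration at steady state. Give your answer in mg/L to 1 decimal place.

8.3 mg/L

Over one 45-h interval, 45/38 ≈ 1.1842 half-lives elapse, leaving f ≈ 0.4401 of each dose.
At steady state, accumulation factor R = 1/(1 − e^(−kτ)) ≈ 1.7860.
Each bolus raises the concentration by D/Vd = 2339/221 ≈ 10.584 mg/L.
Cmax,ss = C₀/(1 − f) ≈ 10.584/0.5599 ≈ 18.903 mg/L.
Steady-state trough Cmin,ss = Cmax,ss·f ≈ 18.903 × 0.4401 ≈ 8.319 mg/L.
Trough 8.3 mg/L vs MEC 1 mg/L: adequate.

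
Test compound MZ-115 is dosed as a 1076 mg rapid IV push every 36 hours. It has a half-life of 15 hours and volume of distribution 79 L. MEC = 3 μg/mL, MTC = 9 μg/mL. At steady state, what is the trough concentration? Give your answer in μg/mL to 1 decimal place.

3.2 μg/mL

k = ln2/t½ = ln2/15 ≈ 0.046210 h⁻¹; fraction remaining f = e^(−kτ) = e^(−0.046210×36) ≈ 0.1895.
Accumulation ratio R = 1/(1 − f) ≈ 1/0.8105 ≈ 1.2338.
Single-dose peak C₀ = D/Vd = 1076/79 ≈ 13.620 μg/mL.
Cmax,ss = C₀/(1 − f) ≈ 13.620/0.8105 ≈ 16.804 μg/mL.
One interval later, Cmin,ss = Cmax,ss·e^(−kτ) ≈ 16.804 × 0.1895 ≈ 3.184 μg/mL.
Trough 3.2 μg/mL vs MEC 3 μg/mL: adequate.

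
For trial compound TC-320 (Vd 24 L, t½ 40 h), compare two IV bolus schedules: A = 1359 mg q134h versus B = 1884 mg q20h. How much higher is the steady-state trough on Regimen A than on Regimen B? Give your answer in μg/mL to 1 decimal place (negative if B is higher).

Regimen A: f = (1/2)^(134/40) ≈ 0.0981; Cmin,ss = (1359/24)·f/(1−f) ≈ 6.159 μg/mL.
Regimen B: f = (1/2)^(20/40) ≈ 0.7071; Cmin,ss = (1884/24)·f/(1−f) ≈ 189.510 μg/mL.
Difference ≈ 6.159 − 189.510 ≈ -183.351 μg/mL.

-183.4 μg/mL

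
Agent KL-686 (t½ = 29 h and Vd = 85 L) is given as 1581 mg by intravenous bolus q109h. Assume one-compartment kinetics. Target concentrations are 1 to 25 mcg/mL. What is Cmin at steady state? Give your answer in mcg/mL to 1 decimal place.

1.5 mcg/mL

τ/t½ = 109/29 ≈ 3.7586, so fraction remaining f = (1/2)^(109/29) ≈ 0.0739.
Each bolus raises the concentration by D/Vd = 1581/85 ≈ 18.600 mcg/mL.
Steady-state trough Cmin,ss = C₀·f/(1−f) ≈ 18.600 × 0.0739/0.9261 ≈ 1.484 mcg/mL.
Trough 1.5 mcg/mL vs MEC 1 mcg/mL: adequate.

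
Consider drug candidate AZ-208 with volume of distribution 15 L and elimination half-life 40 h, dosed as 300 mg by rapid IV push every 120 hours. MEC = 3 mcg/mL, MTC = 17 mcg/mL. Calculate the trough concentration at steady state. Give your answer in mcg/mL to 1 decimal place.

2.9 mcg/mL

The dosing interval is 3 half-lives, so f = 2^(−3) = 0.125.
At steady state, R = 1/(1 − 0.125) = 8/7.
Single-dose peak C₀ = D/Vd = 300/15 = 20 mcg/mL.
Steady-state peak Cmax,ss = C₀·R = 20 × 8/7 ≈ 22.857 mcg/mL.
Steady-state trough Cmin,ss = Cmax,ss·f ≈ 22.857 × 0.125 ≈ 2.857 mcg/mL.
Trough 2.9 mcg/mL vs MEC 3 mcg/mL: subtherapeutic.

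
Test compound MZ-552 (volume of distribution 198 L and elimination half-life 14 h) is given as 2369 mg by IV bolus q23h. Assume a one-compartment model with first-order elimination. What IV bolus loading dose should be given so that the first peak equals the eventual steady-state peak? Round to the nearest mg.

f = (1/2)^(23/14) ≈ 0.320222; accumulation ratio R = 1/(1−f) ≈ 1.47107.
Loading dose to hit Cmax,ss on first dose: D_load = D_maint·R ≈ 2369 × 1.47107 ≈ 3484.96 mg.

3485 mg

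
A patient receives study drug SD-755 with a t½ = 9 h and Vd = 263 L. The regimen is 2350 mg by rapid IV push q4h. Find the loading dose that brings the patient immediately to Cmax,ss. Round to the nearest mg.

8863 mg

f = (1/2)^(4/9) ≈ 0.734867; accumulation ratio R = 1/(1−f) ≈ 3.77169.
Loading dose to hit Cmax,ss on first dose: D_load = D_maint·R ≈ 2350 × 3.77169 ≈ 8863.47 mg.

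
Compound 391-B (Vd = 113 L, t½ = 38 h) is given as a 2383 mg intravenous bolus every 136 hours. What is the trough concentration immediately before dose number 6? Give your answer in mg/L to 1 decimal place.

f = (1/2)^(τ/t½) = (1/2)^(136/38) ≈ 0.0837.
C₀ = D/Vd = 2383/113 ≈ 21.088 mg/L.
Before the 6th dose, 5 doses have been given. Superposition: Cmin = C₀·(f + f² + … + f^5).
≈ 21.088 × (0.0837 + 0.0070 + 0.0006 + 0.0000 + 0.0000) ≈ 21.088 × 0.0913 ≈ 1.925 mg/L.

1.9 mg/L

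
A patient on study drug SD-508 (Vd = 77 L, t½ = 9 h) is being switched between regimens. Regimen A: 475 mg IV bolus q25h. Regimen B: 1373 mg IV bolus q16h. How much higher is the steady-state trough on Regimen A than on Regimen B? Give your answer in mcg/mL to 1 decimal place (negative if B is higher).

Regimen A: f = (1/2)^(25/9) ≈ 0.1458; Cmin,ss = (475/77)·f/(1−f) ≈ 1.053 mcg/mL.
Regimen B: f = (1/2)^(16/9) ≈ 0.2916; Cmin,ss = (1373/77)·f/(1−f) ≈ 7.340 mcg/mL.
Difference ≈ 1.053 − 7.340 ≈ -6.287 mcg/mL.

-6.3 mcg/mL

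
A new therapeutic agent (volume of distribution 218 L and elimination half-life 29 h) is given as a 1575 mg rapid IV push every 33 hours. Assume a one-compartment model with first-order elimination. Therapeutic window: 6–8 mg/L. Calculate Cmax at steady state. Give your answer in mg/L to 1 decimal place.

13.2 mg/L

Over one 33-h interval, 33/29 ≈ 1.1379 half-lives elapse, leaving f ≈ 0.4544 of each dose.
Accumulation ratio R = 1/(1 − f) ≈ 1/0.5456 ≈ 1.8328.
Each bolus raises the concentration by D/Vd = 1575/218 ≈ 7.225 mg/L.
Steady-state peak Cmax,ss = C₀·R ≈ 7.225 × 1.8328 ≈ 13.242 mg/L.
Peak 13.2 mg/L vs MTC 8 mg/L: exceeds toxic threshold.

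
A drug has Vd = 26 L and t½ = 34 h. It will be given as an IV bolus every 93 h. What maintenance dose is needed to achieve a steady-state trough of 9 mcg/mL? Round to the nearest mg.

τ/t½ = 93/34 ≈ 2.7353, so f = (1/2)^(93/34) ≈ 0.150174.
Cmin,ss = (D/Vd)·f/(1−f), so D = Cmin,ss·Vd·(1−f)/f.
D = 9 × 26 × (1−f)/f ≈ 9 × 26 × 5.65894 ≈ 1324.19 mg.

1324 mg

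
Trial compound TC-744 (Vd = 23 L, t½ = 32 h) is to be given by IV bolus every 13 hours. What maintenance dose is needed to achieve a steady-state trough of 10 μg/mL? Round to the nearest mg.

75 mg

τ/t½ = 13/32 ≈ 0.40625, so f = (1/2)^(13/32) ≈ 0.754582.
Cmin,ss = (D/Vd)·f/(1−f), so D = Cmin,ss·Vd·(1−f)/f.
D = 10 × 23 × (1−f)/f ≈ 10 × 23 × 0.32524 ≈ 74.81 mg.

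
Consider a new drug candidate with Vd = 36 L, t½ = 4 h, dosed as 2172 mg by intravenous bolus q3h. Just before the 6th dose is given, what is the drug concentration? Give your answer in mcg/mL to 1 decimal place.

81.9 mcg/mL

f = (1/2)^(τ/t½) = (1/2)^(3/4) ≈ 0.5946.
C₀ = D/Vd = 2172/36 ≈ 60.333 mcg/mL.
Before the 6th dose, 5 doses have been given. Superposition: Cmin = C₀·(f + f² + … + f^5).
≈ 60.333 × (0.5946 + 0.3535 + 0.2102 + 0.1250 + 0.0743) ≈ 60.333 × 1.3576 ≈ 81.908 mcg/mL.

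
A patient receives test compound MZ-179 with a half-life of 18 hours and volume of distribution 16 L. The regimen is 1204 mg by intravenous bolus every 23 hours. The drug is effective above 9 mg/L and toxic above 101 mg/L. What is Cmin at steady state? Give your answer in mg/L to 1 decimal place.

τ/t½ = 23/18 ≈ 1.2778, so fraction remaining f = (1/2)^(23/18) ≈ 0.4124.
Each bolus raises the concentration by D/Vd = 1204/16 ≈ 75.250 mg/L.
Steady-state trough Cmin,ss = C₀·f/(1−f) ≈ 75.250 × 0.4124/0.5876 ≈ 52.813 mg/L.
Trough 52.8 mg/L vs MEC 9 mg/L: adequate.

52.8 mg/L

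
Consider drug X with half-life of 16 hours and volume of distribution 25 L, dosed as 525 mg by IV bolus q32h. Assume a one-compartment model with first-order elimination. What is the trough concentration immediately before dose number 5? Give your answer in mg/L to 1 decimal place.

7.0 mg/L

f = (1/2)^(τ/t½) = (1/2)^(32/16) ≈ 0.2500.
C₀ = D/Vd = 525/25 ≈ 21.000 mg/L.
Before the 5th dose, 4 doses have been given. Superposition: Cmin = C₀·(f + f² + … + f^4).
≈ 21.000 × (0.2500 + 0.0625 + 0.0156 + 0.0039) ≈ 21.000 × 0.3320 ≈ 6.972 mg/L.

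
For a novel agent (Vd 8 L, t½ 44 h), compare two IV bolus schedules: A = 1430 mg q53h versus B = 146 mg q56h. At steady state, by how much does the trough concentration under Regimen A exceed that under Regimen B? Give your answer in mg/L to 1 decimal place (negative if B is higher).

124.1 mg/L

Regimen A: f = (1/2)^(53/44) ≈ 0.4339; Cmin,ss = (1430/8)·f/(1−f) ≈ 137.007 mg/L.
Regimen B: f = (1/2)^(56/44) ≈ 0.4139; Cmin,ss = (146/8)·f/(1−f) ≈ 12.888 mg/L.
Difference ≈ 137.007 − 12.888 ≈ 124.119 mg/L.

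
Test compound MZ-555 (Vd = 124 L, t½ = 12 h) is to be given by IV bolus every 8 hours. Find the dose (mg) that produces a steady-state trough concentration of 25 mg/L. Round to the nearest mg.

1821 mg

τ/t½ = 8/12 ≈ 0.66667, so f = (1/2)^(8/12) ≈ 0.629961.
Cmin,ss = (D/Vd)·f/(1−f), so D = Cmin,ss·Vd·(1−f)/f.
D = 25 × 124 × (1−f)/f ≈ 25 × 124 × 0.58740 ≈ 1820.94 mg.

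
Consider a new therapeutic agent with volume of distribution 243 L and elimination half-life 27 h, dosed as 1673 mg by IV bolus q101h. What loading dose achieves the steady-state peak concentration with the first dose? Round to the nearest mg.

f = (1/2)^(101/27) ≈ 0.074804; accumulation ratio R = 1/(1−f) ≈ 1.08085.
Loading dose to hit Cmax,ss on first dose: D_load = D_maint·R ≈ 1673 × 1.08085 ≈ 1808.26 mg.

1808 mg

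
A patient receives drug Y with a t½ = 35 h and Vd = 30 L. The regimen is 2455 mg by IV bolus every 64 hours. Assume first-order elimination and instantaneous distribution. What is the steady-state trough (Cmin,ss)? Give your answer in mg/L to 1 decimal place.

Over one 64-h interval, 64/35 ≈ 1.8286 half-lives elapse, leaving f ≈ 0.2815 of each dose.
At steady state, accumulation factor R = 1/(1 − e^(−kτ)) ≈ 1.3918.
Each bolus raises the concentration by D/Vd = 2455/30 ≈ 81.833 mg/L.
Steady-state peak Cmax,ss = C₀·R ≈ 81.833 × 1.3918 ≈ 113.895 mg/L.
One interval later, Cmin,ss = Cmax,ss·e^(−kτ) ≈ 113.895 × 0.2815 ≈ 32.061 mg/L.

32.1 mg/L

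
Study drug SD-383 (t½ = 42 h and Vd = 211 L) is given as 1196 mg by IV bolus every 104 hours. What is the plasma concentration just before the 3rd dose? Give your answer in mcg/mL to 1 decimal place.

f = (1/2)^(τ/t½) = (1/2)^(104/42) ≈ 0.1797.
C₀ = D/Vd = 1196/211 ≈ 5.668 mcg/mL.
Before the 3rd dose, 2 doses have been given. Superposition: Cmin = C₀·(f + f²).
≈ 5.668 × (0.1797 + 0.0323) ≈ 5.668 × 0.2120 ≈ 1.202 mcg/mL.

1.2 mcg/mL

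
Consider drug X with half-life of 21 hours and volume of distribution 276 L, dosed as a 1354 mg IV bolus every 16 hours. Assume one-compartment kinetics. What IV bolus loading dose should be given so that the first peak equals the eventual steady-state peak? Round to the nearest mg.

3300 mg

f = (1/2)^(16/21) ≈ 0.589717; accumulation ratio R = 1/(1−f) ≈ 2.43734.
Loading dose to hit Cmax,ss on first dose: D_load = D_maint·R ≈ 1354 × 2.43734 ≈ 3300.16 mg.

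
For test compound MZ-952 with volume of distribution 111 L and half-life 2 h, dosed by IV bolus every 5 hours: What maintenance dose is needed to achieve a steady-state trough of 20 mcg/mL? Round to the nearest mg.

10338 mg

τ/t½ = 5/2 ≈ 2.5, so f = (1/2)^(5/2) ≈ 0.176777.
Cmin,ss = (D/Vd)·f/(1−f), so D = Cmin,ss·Vd·(1−f)/f.
D = 20 × 111 × (1−f)/f ≈ 20 × 111 × 4.65684 ≈ 10338.18 mg.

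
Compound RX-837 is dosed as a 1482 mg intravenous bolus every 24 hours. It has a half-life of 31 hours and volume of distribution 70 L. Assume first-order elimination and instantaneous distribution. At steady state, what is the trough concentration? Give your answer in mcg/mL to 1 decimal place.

Over one 24-h interval, 24/31 ≈ 0.77419 half-lives elapse, leaving f ≈ 0.5847 of each dose.
Accumulation ratio R = 1/(1 − f) ≈ 1/0.4153 ≈ 2.4079.
Each bolus raises the concentration by D/Vd = 1482/70 ≈ 21.171 mcg/mL.
Cmax,ss = C₀/(1 − f) ≈ 21.171/0.4153 ≈ 50.978 mcg/mL.
One interval later, Cmin,ss = Cmax,ss·e^(−kτ) ≈ 50.978 × 0.5847 ≈ 29.807 mcg/mL.

29.8 mcg/mL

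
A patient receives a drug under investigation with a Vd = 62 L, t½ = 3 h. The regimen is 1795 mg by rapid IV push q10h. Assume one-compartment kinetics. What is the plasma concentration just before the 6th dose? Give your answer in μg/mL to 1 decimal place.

f = (1/2)^(τ/t½) = (1/2)^(10/3) ≈ 0.0992.
C₀ = D/Vd = 1795/62 ≈ 28.952 μg/mL.
Before the 6th dose, 5 doses have been given. Superposition: Cmin = C₀·(f + f² + … + f^5).
≈ 28.952 × (0.0992 + 0.0098 + 0.0010 + 0.0001 + 0.0000) ≈ 28.952 × 0.1101 ≈ 3.188 μg/mL.

3.2 μg/mL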